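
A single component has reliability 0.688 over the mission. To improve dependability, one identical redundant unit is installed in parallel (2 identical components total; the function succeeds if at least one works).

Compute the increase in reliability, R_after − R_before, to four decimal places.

R_before = 0.688
R_after = 1 − (1 − 0.688)^2 = 0.9027
ΔR = 0.9027 − 0.688 = 0.2147

0.2147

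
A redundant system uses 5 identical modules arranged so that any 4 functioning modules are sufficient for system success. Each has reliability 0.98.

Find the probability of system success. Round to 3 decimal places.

R = Σ_{i=4}^{5} C(5,i) p^i (1−p)^{5−i} with p = 0.98
C(5,4)·0.98^4·0.02^1 = 0.09224
C(5,5)·0.98^5·0.02^0 = 0.90392
Sum = 0.996

0.996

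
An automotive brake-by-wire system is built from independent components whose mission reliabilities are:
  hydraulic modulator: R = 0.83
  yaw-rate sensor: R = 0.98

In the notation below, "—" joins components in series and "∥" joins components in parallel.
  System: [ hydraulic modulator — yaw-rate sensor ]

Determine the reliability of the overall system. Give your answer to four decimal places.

0.8134

Series (hydraulic modulator and yaw-rate sensor): 0.830000 × 0.980000 = 0.8134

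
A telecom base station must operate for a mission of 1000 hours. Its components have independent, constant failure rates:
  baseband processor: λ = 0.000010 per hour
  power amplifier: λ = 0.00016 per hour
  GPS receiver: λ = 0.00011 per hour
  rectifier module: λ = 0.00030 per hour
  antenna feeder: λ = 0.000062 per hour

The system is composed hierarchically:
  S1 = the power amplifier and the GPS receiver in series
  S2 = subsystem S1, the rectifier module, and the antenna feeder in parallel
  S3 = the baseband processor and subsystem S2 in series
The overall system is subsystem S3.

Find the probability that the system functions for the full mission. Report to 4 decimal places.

R(baseband processor) = exp(−0.000010 × 1000) = 0.990050
R(power amplifier) = exp(−0.00016 × 1000) = 0.852144
R(GPS receiver) = exp(−0.00011 × 1000) = 0.895834
R(rectifier module) = exp(−0.00030 × 1000) = 0.740818
R(antenna feeder) = exp(−0.000062 × 1000) = 0.939883
Series (power amplifier and GPS receiver): 0.852144 × 0.895834 = 0.763380
Parallel ([0.763380], rectifier module, and antenna feeder): 1 − (1 − 0.763380)(1 − 0.740818)(1 − 0.939883) = 0.996313
Series (baseband processor and [0.996313]): 0.990050 × 0.996313 = 0.9864

0.9864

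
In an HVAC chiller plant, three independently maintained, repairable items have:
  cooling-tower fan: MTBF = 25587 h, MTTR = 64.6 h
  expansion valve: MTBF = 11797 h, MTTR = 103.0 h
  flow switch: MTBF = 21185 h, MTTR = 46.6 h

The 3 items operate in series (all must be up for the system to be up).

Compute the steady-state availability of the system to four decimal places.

0.9867

A(cooling-tower fan) = MTBF/(MTBF+MTTR) = 25587/(25587+64.6) = 0.997482
A(expansion valve) = MTBF/(MTBF+MTTR) = 11797/(11797+103.0) = 0.991345
A(flow switch) = MTBF/(MTBF+MTTR) = 21185/(21185+46.6) = 0.997805
Series availability: 0.997482 × 0.991345 × 0.997805 = 0.9867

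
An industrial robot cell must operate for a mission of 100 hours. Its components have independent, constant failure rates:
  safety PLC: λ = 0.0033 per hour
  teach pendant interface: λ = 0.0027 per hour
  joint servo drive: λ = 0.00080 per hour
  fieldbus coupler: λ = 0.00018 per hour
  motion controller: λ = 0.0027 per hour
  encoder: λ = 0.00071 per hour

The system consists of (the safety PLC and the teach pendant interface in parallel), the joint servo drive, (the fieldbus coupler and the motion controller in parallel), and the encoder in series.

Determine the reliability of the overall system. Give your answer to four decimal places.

R(safety PLC) = exp(−0.0033 × 100) = 0.718924
R(teach pendant interface) = exp(−0.0027 × 100) = 0.763379
R(joint servo drive) = exp(−0.00080 × 100) = 0.923116
R(fieldbus coupler) = exp(−0.00018 × 100) = 0.982161
R(motion controller) = exp(−0.0027 × 100) = 0.763379
R(encoder) = exp(−0.00071 × 100) = 0.931462
Parallel (safety PLC and teach pendant interface): 1 − (1 − 0.718924)(1 − 0.763379) = 0.933492
Parallel (fieldbus coupler and motion controller): 1 − (1 − 0.982161)(1 − 0.763379) = 0.995779
Series ([0.933492], joint servo drive, [0.995779], and encoder): 0.933492 × 0.923116 × 0.995779 × 0.931462 = 0.7993

0.7993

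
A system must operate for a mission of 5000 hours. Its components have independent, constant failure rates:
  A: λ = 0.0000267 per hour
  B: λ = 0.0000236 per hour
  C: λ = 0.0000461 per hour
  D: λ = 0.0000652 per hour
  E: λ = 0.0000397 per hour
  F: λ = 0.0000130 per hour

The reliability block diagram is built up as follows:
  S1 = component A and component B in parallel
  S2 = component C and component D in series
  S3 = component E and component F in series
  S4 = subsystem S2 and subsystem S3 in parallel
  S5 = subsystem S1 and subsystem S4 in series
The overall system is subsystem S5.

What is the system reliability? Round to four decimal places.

R(A) = exp(−0.0000267 × 5000) = 0.875027
R(B) = exp(−0.0000236 × 5000) = 0.888696
R(C) = exp(−0.0000461 × 5000) = 0.794136
R(D) = exp(−0.0000652 × 5000) = 0.721805
R(E) = exp(−0.0000397 × 5000) = 0.819960
R(F) = exp(−0.0000130 × 5000) = 0.937067
Parallel (A and B): 1 − (1 − 0.875027)(1 − 0.888696) = 0.986090
Series (C and D): 0.794136 × 0.721805 = 0.573211
Series (E and F): 0.819960 × 0.937067 = 0.768357
Parallel ([0.573211] and [0.768357]): 1 − (1 − 0.573211)(1 − 0.768357) = 0.901137
Series ([0.986090] and [0.901137]): 0.986090 × 0.901137 = 0.8886

0.8886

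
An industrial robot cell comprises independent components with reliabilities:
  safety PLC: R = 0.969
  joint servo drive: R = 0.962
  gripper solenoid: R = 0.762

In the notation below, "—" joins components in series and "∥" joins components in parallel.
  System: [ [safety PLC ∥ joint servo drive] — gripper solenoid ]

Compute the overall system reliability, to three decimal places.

0.761

Parallel (safety PLC and joint servo drive): 1 − (1 − 0.96900)(1 − 0.96200) = 0.99882
Series ([0.99882] and gripper solenoid): 0.99882 × 0.76200 = 0.761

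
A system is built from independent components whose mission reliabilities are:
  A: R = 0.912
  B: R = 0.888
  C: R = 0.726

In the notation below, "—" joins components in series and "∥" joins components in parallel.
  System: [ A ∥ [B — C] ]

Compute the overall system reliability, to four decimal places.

Series (B and C): 0.888000 × 0.726000 = 0.644688
Parallel (A and [0.644688]): 1 − (1 − 0.912000)(1 − 0.644688) = 0.9687

0.9687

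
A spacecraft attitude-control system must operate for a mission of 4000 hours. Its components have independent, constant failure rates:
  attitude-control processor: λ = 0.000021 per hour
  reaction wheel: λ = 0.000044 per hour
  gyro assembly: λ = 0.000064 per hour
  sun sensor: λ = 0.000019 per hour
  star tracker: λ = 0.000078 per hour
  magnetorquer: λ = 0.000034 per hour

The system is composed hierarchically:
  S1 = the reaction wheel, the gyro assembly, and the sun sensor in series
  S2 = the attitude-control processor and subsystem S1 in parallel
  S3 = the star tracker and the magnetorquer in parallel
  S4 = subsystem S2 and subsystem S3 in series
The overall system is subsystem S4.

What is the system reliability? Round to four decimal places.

R(attitude-control processor) = exp(−0.000021 × 4000) = 0.919431
R(reaction wheel) = exp(−0.000044 × 4000) = 0.838618
R(gyro assembly) = exp(−0.000064 × 4000) = 0.774142
R(sun sensor) = exp(−0.000019 × 4000) = 0.926816
R(star tracker) = exp(−0.000078 × 4000) = 0.731982
R(magnetorquer) = exp(−0.000034 × 4000) = 0.872843
Series (reaction wheel, gyro assembly, and sun sensor): 0.838618 × 0.774142 × 0.926816 = 0.601698
Parallel (attitude-control processor and [0.601698]): 1 − (1 − 0.919431)(1 − 0.601698) = 0.967909
Parallel (star tracker and magnetorquer): 1 − (1 − 0.731982)(1 − 0.872843) = 0.965920
Series ([0.967909] and [0.965920]): 0.967909 × 0.965920 = 0.9349

0.9349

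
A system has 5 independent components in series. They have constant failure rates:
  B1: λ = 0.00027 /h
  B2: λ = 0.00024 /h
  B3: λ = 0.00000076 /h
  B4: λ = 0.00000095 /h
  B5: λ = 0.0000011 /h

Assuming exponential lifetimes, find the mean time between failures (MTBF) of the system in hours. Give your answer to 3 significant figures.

1950

Series of exponential components: λ_sys = Σ λ_i
λ_sys = 0.00027 + 0.00024 + 0.00000076 + 0.00000095 + 0.0000011 = 5.1281e-04 /h
MTBF = 1 / λ_sys = 1950 h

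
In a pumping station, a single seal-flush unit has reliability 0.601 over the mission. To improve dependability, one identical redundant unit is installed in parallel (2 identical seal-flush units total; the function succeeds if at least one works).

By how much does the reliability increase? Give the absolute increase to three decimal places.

0.240

R_before = 0.601
R_after = 1 − (1 − 0.601)^2 = 0.841
ΔR = 0.841 − 0.601 = 0.240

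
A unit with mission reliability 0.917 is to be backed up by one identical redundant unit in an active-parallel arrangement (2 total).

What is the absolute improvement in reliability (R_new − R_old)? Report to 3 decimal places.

R_before = 0.917
R_after = 1 − (1 − 0.917)^2 = 0.993
ΔR = 0.993 − 0.917 = 0.076

0.076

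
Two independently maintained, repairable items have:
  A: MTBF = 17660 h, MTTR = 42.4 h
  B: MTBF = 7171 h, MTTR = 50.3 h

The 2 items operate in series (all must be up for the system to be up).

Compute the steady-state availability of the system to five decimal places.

A(A) = MTBF/(MTBF+MTTR) = 17660/(17660+42.4) = 0.997605
A(B) = MTBF/(MTBF+MTTR) = 7171/(7171+50.3) = 0.993034
Series availability: 0.997605 × 0.993034 = 0.99066

0.99066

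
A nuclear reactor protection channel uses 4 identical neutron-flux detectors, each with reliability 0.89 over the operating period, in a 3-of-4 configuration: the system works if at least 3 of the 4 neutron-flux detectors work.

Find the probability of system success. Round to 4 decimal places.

0.9376

R = Σ_{i=3}^{4} C(4,i) p^i (1−p)^{4−i} with p = 0.89
C(4,3)·0.89^3·0.11^1 = 0.310186
C(4,4)·0.89^4·0.11^0 = 0.627422
Sum = 0.9376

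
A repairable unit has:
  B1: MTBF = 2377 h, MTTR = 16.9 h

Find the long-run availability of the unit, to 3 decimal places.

0.993

A(B1) = MTBF/(MTBF+MTTR) = 2377/(2377+16.9) = 0.993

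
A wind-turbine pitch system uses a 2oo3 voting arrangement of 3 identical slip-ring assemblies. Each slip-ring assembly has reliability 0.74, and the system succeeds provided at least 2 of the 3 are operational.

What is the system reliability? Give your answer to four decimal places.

0.8324

R = Σ_{i=2}^{3} C(3,i) p^i (1−p)^{3−i} with p = 0.74
C(3,2)·0.74^2·0.26^1 = 0.427128
C(3,3)·0.74^3·0.26^0 = 0.405224
Sum = 0.8324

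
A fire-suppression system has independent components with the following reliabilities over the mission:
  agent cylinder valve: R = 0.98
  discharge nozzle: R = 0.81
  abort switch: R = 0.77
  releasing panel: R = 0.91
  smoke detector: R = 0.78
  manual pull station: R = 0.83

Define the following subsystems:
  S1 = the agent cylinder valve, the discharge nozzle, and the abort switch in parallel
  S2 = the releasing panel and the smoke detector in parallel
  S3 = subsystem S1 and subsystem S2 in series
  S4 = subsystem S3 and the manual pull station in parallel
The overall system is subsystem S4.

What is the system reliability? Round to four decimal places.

0.9965

Parallel (agent cylinder valve, discharge nozzle, and abort switch): 1 − (1 − 0.980000)(1 − 0.810000)(1 − 0.770000) = 0.999126
Parallel (releasing panel and smoke detector): 1 − (1 − 0.910000)(1 − 0.780000) = 0.980200
Series ([0.999126] and [0.980200]): 0.999126 × 0.980200 = 0.979343
Parallel ([0.979343] and manual pull station): 1 − (1 − 0.979343)(1 − 0.830000) = 0.9965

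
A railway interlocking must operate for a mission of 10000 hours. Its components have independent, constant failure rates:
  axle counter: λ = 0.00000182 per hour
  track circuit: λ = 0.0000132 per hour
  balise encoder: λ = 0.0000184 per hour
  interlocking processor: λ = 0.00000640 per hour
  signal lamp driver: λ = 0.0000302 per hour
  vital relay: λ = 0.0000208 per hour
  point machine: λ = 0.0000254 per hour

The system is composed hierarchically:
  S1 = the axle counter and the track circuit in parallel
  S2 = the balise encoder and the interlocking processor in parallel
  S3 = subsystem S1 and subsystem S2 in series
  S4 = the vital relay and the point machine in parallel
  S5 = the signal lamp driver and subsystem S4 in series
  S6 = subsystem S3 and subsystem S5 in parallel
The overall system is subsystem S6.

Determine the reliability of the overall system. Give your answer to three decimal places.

0.996

R(axle counter) = exp(−0.00000182 × 10000) = 0.98196
R(track circuit) = exp(−0.0000132 × 10000) = 0.87634
R(balise encoder) = exp(−0.0000184 × 10000) = 0.83194
R(interlocking processor) = exp(−0.00000640 × 10000) = 0.93800
R(signal lamp driver) = exp(−0.0000302 × 10000) = 0.73934
R(vital relay) = exp(−0.0000208 × 10000) = 0.81221
R(point machine) = exp(−0.0000254 × 10000) = 0.77569
Parallel (axle counter and track circuit): 1 − (1 − 0.98196)(1 − 0.87634) = 0.99777
Parallel (balise encoder and interlocking processor): 1 − (1 − 0.83194)(1 − 0.93800) = 0.98958
Series ([0.99777] and [0.98958]): 0.99777 × 0.98958 = 0.98737
Parallel (vital relay and point machine): 1 − (1 − 0.81221)(1 − 0.77569) = 0.95788
Series (signal lamp driver and [0.95788]): 0.73934 × 0.95788 = 0.70820
Parallel ([0.98737] and [0.70820]): 1 − (1 − 0.98737)(1 − 0.70820) = 0.996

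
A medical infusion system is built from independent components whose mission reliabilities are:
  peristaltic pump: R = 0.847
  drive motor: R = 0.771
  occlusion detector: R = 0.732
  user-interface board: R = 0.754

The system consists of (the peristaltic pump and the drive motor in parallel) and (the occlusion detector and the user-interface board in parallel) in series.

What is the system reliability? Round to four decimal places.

Parallel (peristaltic pump and drive motor): 1 − (1 − 0.847000)(1 − 0.771000) = 0.964963
Parallel (occlusion detector and user-interface board): 1 − (1 − 0.732000)(1 − 0.754000) = 0.934072
Series ([0.964963] and [0.934072]): 0.964963 × 0.934072 = 0.9013

0.9013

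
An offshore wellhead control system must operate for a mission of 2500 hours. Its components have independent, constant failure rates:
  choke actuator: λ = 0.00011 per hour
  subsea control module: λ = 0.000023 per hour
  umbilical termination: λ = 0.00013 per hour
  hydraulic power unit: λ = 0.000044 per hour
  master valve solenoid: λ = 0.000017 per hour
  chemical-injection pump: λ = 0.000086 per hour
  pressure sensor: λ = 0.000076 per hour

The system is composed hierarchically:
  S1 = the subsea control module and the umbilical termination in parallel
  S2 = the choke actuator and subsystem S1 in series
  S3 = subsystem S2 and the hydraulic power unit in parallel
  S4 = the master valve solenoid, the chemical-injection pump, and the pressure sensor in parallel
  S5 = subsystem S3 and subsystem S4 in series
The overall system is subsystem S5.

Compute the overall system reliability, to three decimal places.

R(choke actuator) = exp(−0.00011 × 2500) = 0.75957
R(subsea control module) = exp(−0.000023 × 2500) = 0.94412
R(umbilical termination) = exp(−0.00013 × 2500) = 0.72253
R(hydraulic power unit) = exp(−0.000044 × 2500) = 0.89583
R(master valve solenoid) = exp(−0.000017 × 2500) = 0.95839
R(chemical-injection pump) = exp(−0.000086 × 2500) = 0.80654
R(pressure sensor) = exp(−0.000076 × 2500) = 0.82696
Parallel (subsea control module and umbilical termination): 1 − (1 − 0.94412)(1 − 0.72253) = 0.98449
Series (choke actuator and [0.98449]): 0.75957 × 0.98449 = 0.74779
Parallel ([0.74779] and hydraulic power unit): 1 − (1 − 0.74779)(1 − 0.89583) = 0.97373
Parallel (master valve solenoid, chemical-injection pump, and pressure sensor): 1 − (1 − 0.95839)(1 − 0.80654)(1 − 0.82696) = 0.99861
Series ([0.97373] and [0.99861]): 0.97373 × 0.99861 = 0.972

0.972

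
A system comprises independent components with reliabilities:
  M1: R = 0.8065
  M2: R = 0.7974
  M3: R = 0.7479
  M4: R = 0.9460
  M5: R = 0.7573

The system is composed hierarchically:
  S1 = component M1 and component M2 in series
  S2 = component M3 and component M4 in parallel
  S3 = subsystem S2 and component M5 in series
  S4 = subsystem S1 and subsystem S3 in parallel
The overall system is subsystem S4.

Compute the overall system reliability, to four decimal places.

0.9097

Series (M1 and M2): 0.806500 × 0.797400 = 0.643103
Parallel (M3 and M4): 1 − (1 − 0.747900)(1 − 0.946000) = 0.986387
Series ([0.986387] and M5): 0.986387 × 0.757300 = 0.746991
Parallel ([0.643103] and [0.746991]): 1 − (1 − 0.643103)(1 − 0.746991) = 0.9097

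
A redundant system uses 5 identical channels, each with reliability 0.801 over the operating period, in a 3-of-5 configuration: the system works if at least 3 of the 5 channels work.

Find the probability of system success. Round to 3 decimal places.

R = Σ_{i=3}^{5} C(5,i) p^i (1−p)^{5−i} with p = 0.801
C(5,3)·0.801^3·0.199^2 = 0.20352
C(5,4)·0.801^4·0.199^1 = 0.40959
C(5,5)·0.801^5·0.199^0 = 0.32973
Sum = 0.943

0.943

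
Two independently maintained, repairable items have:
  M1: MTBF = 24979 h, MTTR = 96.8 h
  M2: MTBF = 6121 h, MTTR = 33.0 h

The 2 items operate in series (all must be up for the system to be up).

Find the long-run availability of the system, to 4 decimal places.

A(M1) = MTBF/(MTBF+MTTR) = 24979/(24979+96.8) = 0.996140
A(M2) = MTBF/(MTBF+MTTR) = 6121/(6121+33.0) = 0.994638
Series availability: 0.996140 × 0.994638 = 0.9908

0.9908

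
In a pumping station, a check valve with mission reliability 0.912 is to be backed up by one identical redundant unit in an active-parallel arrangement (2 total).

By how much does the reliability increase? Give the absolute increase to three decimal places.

0.080

R_before = 0.912
R_after = 1 − (1 − 0.912)^2 = 0.992
ΔR = 0.992 − 0.912 = 0.080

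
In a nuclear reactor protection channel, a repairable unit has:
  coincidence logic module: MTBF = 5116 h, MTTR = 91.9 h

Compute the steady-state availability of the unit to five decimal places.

A(coincidence logic module) = MTBF/(MTBF+MTTR) = 5116/(5116+91.9) = 0.98235

0.98235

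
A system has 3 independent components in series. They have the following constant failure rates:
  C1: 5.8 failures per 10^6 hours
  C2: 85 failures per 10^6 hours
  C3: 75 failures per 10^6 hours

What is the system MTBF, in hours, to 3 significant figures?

6030

Series of exponential components: λ_sys = Σ λ_i
λ_sys = 0.0000058 + 0.000085 + 0.000075 = 1.6580e-04 /h
MTBF = 1 / λ_sys = 6030 h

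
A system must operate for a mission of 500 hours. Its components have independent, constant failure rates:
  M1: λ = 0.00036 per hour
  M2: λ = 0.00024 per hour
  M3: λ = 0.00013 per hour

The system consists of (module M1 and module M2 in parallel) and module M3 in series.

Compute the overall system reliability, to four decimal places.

0.9196

R(M1) = exp(−0.00036 × 500) = 0.835270
R(M2) = exp(−0.00024 × 500) = 0.886920
R(M3) = exp(−0.00013 × 500) = 0.937067
Parallel (M1 and M2): 1 − (1 − 0.835270)(1 − 0.886920) = 0.981372
Series ([0.981372] and M3): 0.981372 × 0.937067 = 0.9196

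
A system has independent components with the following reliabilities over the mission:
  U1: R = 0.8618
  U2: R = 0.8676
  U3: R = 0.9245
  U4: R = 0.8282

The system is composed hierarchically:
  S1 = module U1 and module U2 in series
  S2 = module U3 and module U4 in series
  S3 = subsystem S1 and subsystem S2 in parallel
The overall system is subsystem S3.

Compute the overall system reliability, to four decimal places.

Series (U1 and U2): 0.861800 × 0.867600 = 0.747698
Series (U3 and U4): 0.924500 × 0.828200 = 0.765671
Parallel ([0.747698] and [0.765671]): 1 − (1 − 0.747698)(1 − 0.765671) = 0.9409

0.9409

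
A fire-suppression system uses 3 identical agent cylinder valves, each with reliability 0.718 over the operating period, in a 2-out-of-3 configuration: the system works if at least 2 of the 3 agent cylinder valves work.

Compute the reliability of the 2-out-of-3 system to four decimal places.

R = Σ_{i=2}^{3} C(3,i) p^i (1−p)^{3−i} with p = 0.718
C(3,2)·0.718^2·0.282^1 = 0.436133
C(3,3)·0.718^3·0.282^0 = 0.370146
Sum = 0.8063

0.8063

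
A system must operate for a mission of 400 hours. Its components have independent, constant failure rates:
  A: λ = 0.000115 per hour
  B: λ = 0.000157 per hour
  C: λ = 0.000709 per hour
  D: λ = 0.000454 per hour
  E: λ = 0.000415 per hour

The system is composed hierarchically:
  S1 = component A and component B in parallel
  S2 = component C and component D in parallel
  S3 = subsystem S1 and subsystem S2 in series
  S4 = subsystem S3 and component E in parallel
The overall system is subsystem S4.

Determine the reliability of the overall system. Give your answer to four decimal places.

R(A) = exp(−0.000115 × 400) = 0.955042
R(B) = exp(−0.000157 × 400) = 0.939131
R(C) = exp(−0.000709 × 400) = 0.753068
R(D) = exp(−0.000454 × 400) = 0.833935
R(E) = exp(−0.000415 × 400) = 0.847046
Parallel (A and B): 1 − (1 − 0.955042)(1 − 0.939131) = 0.997263
Parallel (C and D): 1 − (1 − 0.753068)(1 − 0.833935) = 0.958993
Series ([0.997263] and [0.958993]): 0.997263 × 0.958993 = 0.956368
Parallel ([0.956368] and E): 1 − (1 − 0.956368)(1 − 0.847046) = 0.9933

0.9933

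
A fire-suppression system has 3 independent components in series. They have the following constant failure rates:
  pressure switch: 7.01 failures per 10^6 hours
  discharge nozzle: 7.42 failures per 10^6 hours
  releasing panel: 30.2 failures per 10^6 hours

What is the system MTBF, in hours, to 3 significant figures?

22400

Series of exponential components: λ_sys = Σ λ_i
λ_sys = 0.00000701 + 0.00000742 + 0.0000302 = 4.4630e-05 /h
MTBF = 1 / λ_sys = 22400 h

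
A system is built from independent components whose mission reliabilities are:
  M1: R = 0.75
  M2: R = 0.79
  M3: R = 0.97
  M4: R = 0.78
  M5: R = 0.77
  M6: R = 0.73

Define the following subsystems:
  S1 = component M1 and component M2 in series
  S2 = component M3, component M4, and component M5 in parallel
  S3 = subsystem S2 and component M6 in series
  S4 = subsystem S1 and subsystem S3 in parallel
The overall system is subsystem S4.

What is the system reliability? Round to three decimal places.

Series (M1 and M2): 0.75000 × 0.79000 = 0.59250
Parallel (M3, M4, and M5): 1 − (1 − 0.97000)(1 − 0.78000)(1 − 0.77000) = 0.99848
Series ([0.99848] and M6): 0.99848 × 0.73000 = 0.72889
Parallel ([0.59250] and [0.72889]): 1 − (1 − 0.59250)(1 − 0.72889) = 0.890

0.890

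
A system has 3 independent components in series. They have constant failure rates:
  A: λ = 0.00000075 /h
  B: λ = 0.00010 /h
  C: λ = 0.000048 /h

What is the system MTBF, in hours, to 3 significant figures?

6720

Series of exponential components: λ_sys = Σ λ_i
λ_sys = 0.00000075 + 0.00010 + 0.000048 = 1.4875e-04 /h
MTBF = 1 / λ_sys = 6720 h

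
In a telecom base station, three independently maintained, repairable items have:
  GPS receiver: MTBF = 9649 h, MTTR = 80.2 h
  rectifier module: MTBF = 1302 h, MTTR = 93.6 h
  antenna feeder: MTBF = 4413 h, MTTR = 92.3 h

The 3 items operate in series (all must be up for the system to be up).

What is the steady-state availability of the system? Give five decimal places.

0.90629

A(GPS receiver) = MTBF/(MTBF+MTTR) = 9649/(9649+80.2) = 0.991757
A(rectifier module) = MTBF/(MTBF+MTTR) = 1302/(1302+93.6) = 0.932932
A(antenna feeder) = MTBF/(MTBF+MTTR) = 4413/(4413+92.3) = 0.979513
Series availability: 0.991757 × 0.932932 × 0.979513 = 0.90629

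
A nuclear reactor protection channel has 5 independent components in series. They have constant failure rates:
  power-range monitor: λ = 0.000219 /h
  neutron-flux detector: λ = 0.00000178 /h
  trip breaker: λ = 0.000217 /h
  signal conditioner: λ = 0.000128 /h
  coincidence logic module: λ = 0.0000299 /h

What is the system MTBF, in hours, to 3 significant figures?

1680

Series of exponential components: λ_sys = Σ λ_i
λ_sys = 0.000219 + 0.00000178 + 0.000217 + 0.000128 + 0.0000299 = 5.9568e-04 /h
MTBF = 1 / λ_sys = 1680 h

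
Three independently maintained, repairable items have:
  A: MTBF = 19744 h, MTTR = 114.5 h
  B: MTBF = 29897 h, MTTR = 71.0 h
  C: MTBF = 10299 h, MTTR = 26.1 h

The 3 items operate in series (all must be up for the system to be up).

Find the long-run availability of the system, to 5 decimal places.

0.98937

A(A) = MTBF/(MTBF+MTTR) = 19744/(19744+114.5) = 0.994234
A(B) = MTBF/(MTBF+MTTR) = 29897/(29897+71.0) = 0.997631
A(C) = MTBF/(MTBF+MTTR) = 10299/(10299+26.1) = 0.997472
Series availability: 0.994234 × 0.997631 × 0.997472 = 0.98937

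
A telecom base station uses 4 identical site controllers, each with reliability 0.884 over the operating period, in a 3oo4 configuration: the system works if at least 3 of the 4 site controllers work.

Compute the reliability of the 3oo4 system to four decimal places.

0.9312

R = Σ_{i=3}^{4} C(4,i) p^i (1−p)^{4−i} with p = 0.884
C(4,3)·0.884^3·0.116^1 = 0.320534
C(4,4)·0.884^4·0.116^0 = 0.610673
Sum = 0.9312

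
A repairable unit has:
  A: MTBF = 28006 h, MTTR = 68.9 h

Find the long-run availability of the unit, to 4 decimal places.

A(A) = MTBF/(MTBF+MTTR) = 28006/(28006+68.9) = 0.9975

0.9975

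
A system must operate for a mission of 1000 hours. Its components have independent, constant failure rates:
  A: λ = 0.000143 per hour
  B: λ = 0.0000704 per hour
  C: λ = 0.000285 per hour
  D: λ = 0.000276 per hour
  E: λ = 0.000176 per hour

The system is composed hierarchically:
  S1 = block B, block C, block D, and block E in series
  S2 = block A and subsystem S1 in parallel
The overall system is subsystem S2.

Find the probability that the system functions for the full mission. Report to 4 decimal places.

R(A) = exp(−0.000143 × 1000) = 0.866754
R(B) = exp(−0.0000704 × 1000) = 0.932021
R(C) = exp(−0.000285 × 1000) = 0.752014
R(D) = exp(−0.000276 × 1000) = 0.758813
R(E) = exp(−0.000176 × 1000) = 0.838618
Series (B, C, D, and E): 0.932021 × 0.752014 × 0.758813 × 0.838618 = 0.446016
Parallel (A and [0.446016]): 1 − (1 − 0.866754)(1 − 0.446016) = 0.9262

0.9262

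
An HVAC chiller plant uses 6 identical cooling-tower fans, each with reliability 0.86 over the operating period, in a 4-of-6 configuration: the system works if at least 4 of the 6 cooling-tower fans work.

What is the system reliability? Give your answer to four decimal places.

R = Σ_{i=4}^{6} C(6,i) p^i (1−p)^{6−i} with p = 0.86
C(6,4)·0.86^4·0.14^2 = 0.160820
C(6,5)·0.86^5·0.14^1 = 0.395159
C(6,6)·0.86^6·0.14^0 = 0.404567
Sum = 0.9605

0.9605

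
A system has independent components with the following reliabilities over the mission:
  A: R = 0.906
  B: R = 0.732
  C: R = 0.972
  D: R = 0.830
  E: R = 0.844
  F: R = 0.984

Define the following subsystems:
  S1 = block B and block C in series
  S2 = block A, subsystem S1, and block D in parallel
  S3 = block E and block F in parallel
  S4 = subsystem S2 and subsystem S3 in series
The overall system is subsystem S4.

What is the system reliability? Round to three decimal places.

Series (B and C): 0.73200 × 0.97200 = 0.71150
Parallel (A, [0.71150], and D): 1 − (1 − 0.90600)(1 − 0.71150)(1 − 0.83000) = 0.99539
Parallel (E and F): 1 − (1 − 0.84400)(1 − 0.98400) = 0.99750
Series ([0.99539] and [0.99750]): 0.99539 × 0.99750 = 0.993

0.993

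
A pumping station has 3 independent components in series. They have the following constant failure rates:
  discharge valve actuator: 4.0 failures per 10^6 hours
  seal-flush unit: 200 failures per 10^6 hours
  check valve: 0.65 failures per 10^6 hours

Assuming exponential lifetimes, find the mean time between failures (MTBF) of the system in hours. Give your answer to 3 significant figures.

Series of exponential components: λ_sys = Σ λ_i
λ_sys = 0.0000040 + 0.00020 + 0.00000065 = 2.0465e-04 /h
MTBF = 1 / λ_sys = 4890 h

4890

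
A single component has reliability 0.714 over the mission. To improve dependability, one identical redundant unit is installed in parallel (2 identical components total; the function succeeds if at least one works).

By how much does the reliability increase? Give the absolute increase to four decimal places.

0.2042

R_before = 0.714
R_after = 1 − (1 − 0.714)^2 = 0.9182
ΔR = 0.9182 − 0.714 = 0.2042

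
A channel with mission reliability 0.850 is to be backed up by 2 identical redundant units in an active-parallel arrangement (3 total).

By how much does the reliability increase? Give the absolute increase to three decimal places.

R_before = 0.850
R_after = 1 − (1 − 0.850)^3 = 0.997
ΔR = 0.997 − 0.850 = 0.147

0.147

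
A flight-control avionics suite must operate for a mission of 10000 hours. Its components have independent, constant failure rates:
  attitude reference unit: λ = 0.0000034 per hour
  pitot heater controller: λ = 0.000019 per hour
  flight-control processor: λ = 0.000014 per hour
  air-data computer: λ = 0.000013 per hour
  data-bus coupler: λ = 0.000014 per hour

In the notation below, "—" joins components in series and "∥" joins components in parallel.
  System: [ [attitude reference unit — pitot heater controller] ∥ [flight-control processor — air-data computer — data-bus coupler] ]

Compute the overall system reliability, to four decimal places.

0.9325

R(attitude reference unit) = exp(−0.0000034 × 10000) = 0.966572
R(pitot heater controller) = exp(−0.000019 × 10000) = 0.826959
R(flight-control processor) = exp(−0.000014 × 10000) = 0.869358
R(air-data computer) = exp(−0.000013 × 10000) = 0.878095
R(data-bus coupler) = exp(−0.000014 × 10000) = 0.869358
Series (attitude reference unit and pitot heater controller): 0.966572 × 0.826959 = 0.799315
Series (flight-control processor, air-data computer, and data-bus coupler): 0.869358 × 0.878095 × 0.869358 = 0.663650
Parallel ([0.799315] and [0.663650]): 1 − (1 − 0.799315)(1 − 0.663650) = 0.9325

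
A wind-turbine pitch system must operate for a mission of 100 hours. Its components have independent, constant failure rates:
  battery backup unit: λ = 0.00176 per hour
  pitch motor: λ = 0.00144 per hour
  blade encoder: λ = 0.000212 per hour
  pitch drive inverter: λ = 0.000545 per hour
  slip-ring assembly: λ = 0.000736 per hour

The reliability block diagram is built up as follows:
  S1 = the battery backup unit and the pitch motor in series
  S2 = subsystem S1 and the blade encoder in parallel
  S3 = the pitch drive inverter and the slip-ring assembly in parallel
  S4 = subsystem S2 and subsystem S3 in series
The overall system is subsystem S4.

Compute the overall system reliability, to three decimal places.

R(battery backup unit) = exp(−0.00176 × 100) = 0.83862
R(pitch motor) = exp(−0.00144 × 100) = 0.86589
R(blade encoder) = exp(−0.000212 × 100) = 0.97902
R(pitch drive inverter) = exp(−0.000545 × 100) = 0.94696
R(slip-ring assembly) = exp(−0.000736 × 100) = 0.92904
Series (battery backup unit and pitch motor): 0.83862 × 0.86589 = 0.72615
Parallel ([0.72615] and blade encoder): 1 − (1 − 0.72615)(1 − 0.97902) = 0.99425
Parallel (pitch drive inverter and slip-ring assembly): 1 − (1 − 0.94696)(1 − 0.92904) = 0.99624
Series ([0.99425] and [0.99624]): 0.99425 × 0.99624 = 0.991

0.991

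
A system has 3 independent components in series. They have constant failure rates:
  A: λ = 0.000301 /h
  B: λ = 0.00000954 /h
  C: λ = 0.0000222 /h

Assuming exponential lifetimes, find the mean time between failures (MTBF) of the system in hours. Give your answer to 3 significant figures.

3010

Series of exponential components: λ_sys = Σ λ_i
λ_sys = 0.000301 + 0.00000954 + 0.0000222 = 3.3274e-04 /h
MTBF = 1 / λ_sys = 3010 h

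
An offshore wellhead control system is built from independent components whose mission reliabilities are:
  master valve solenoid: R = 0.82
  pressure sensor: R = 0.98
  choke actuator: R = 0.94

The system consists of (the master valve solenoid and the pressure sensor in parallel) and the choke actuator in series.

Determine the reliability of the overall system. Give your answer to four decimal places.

0.9366

Parallel (master valve solenoid and pressure sensor): 1 − (1 − 0.820000)(1 − 0.980000) = 0.996400
Series ([0.996400] and choke actuator): 0.996400 × 0.940000 = 0.9366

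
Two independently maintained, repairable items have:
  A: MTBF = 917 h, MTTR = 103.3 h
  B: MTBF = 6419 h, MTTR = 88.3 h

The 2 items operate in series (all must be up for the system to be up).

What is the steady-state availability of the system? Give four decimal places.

A(A) = MTBF/(MTBF+MTTR) = 917/(917+103.3) = 0.898755
A(B) = MTBF/(MTBF+MTTR) = 6419/(6419+88.3) = 0.986431
Series availability: 0.898755 × 0.986431 = 0.8866

0.8866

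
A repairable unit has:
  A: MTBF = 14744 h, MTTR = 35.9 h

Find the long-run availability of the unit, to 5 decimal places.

0.99757

A(A) = MTBF/(MTBF+MTTR) = 14744/(14744+35.9) = 0.99757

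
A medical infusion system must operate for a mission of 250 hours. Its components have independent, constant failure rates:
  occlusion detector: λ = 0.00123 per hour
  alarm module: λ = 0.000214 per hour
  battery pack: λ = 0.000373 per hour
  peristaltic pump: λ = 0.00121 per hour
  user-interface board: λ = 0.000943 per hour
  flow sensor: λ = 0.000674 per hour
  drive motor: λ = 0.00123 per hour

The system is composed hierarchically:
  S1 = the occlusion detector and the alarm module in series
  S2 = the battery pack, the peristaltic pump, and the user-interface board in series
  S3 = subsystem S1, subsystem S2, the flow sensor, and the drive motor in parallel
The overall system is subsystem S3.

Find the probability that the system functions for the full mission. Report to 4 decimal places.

0.9942

R(occlusion detector) = exp(−0.00123 × 250) = 0.735283
R(alarm module) = exp(−0.000214 × 250) = 0.947906
R(battery pack) = exp(−0.000373 × 250) = 0.910966
R(peristaltic pump) = exp(−0.00121 × 250) = 0.738968
R(user-interface board) = exp(−0.000943 × 250) = 0.789978
R(flow sensor) = exp(−0.000674 × 250) = 0.844931
R(drive motor) = exp(−0.00123 × 250) = 0.735283
Series (occlusion detector and alarm module): 0.735283 × 0.947906 = 0.696979
Series (battery pack, peristaltic pump, and user-interface board): 0.910966 × 0.738968 × 0.789978 = 0.531793
Parallel ([0.696979], [0.531793], flow sensor, and drive motor): 1 − (1 − 0.696979)(1 − 0.531793)(1 − 0.844931)(1 − 0.735283) = 0.9942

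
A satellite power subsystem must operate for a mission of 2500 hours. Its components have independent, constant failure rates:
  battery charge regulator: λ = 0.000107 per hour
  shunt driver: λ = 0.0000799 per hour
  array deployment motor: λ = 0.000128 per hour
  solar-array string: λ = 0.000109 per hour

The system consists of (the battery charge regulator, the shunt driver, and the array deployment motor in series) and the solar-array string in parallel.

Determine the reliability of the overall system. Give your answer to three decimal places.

0.870

R(battery charge regulator) = exp(−0.000107 × 2500) = 0.76529
R(shunt driver) = exp(−0.0000799 × 2500) = 0.81894
R(array deployment motor) = exp(−0.000128 × 2500) = 0.72615
R(solar-array string) = exp(−0.000109 × 2500) = 0.76147
Series (battery charge regulator, shunt driver, and array deployment motor): 0.76529 × 0.81894 × 0.72615 = 0.45510
Parallel ([0.45510] and solar-array string): 1 − (1 − 0.45510)(1 − 0.76147) = 0.870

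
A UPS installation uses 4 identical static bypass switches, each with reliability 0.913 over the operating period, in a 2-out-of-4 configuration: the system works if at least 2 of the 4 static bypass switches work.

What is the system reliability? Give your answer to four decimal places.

R = Σ_{i=2}^{4} C(4,i) p^i (1−p)^{4−i} with p = 0.913
C(4,2)·0.913^2·0.087^2 = 0.037856
C(4,3)·0.913^3·0.087^1 = 0.264845
C(4,4)·0.913^4·0.087^0 = 0.694837
Sum = 0.9975

0.9975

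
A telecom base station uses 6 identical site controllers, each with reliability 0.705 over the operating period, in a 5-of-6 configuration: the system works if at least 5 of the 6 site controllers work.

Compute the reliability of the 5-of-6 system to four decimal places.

0.4310

R = Σ_{i=5}^{6} C(6,i) p^i (1−p)^{6−i} with p = 0.705
C(6,5)·0.705^5·0.295^1 = 0.308261
C(6,6)·0.705^6·0.295^0 = 0.122782
Sum = 0.4310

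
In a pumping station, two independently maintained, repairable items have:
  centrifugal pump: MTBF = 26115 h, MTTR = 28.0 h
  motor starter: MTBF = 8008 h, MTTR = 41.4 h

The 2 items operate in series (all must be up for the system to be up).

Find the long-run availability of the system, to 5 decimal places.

0.99379

A(centrifugal pump) = MTBF/(MTBF+MTTR) = 26115/(26115+28.0) = 0.998929
A(motor starter) = MTBF/(MTBF+MTTR) = 8008/(8008+41.4) = 0.994857
Series availability: 0.998929 × 0.994857 = 0.99379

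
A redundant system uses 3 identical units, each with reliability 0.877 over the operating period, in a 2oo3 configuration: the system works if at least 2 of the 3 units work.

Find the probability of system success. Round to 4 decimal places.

0.9583

R = Σ_{i=2}^{3} C(3,i) p^i (1−p)^{3−i} with p = 0.877
C(3,2)·0.877^2·0.123^1 = 0.283809
C(3,3)·0.877^3·0.123^0 = 0.674526
Sum = 0.9583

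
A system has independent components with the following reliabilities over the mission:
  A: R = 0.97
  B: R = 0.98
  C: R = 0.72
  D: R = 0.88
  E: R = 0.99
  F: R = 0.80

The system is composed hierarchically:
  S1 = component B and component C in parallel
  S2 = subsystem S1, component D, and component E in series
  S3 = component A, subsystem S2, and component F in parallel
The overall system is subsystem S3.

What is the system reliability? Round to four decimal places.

0.9992

Parallel (B and C): 1 − (1 − 0.980000)(1 − 0.720000) = 0.994400
Series ([0.994400], D, and E): 0.994400 × 0.880000 × 0.990000 = 0.866321
Parallel (A, [0.866321], and F): 1 − (1 − 0.970000)(1 − 0.866321)(1 − 0.800000) = 0.9992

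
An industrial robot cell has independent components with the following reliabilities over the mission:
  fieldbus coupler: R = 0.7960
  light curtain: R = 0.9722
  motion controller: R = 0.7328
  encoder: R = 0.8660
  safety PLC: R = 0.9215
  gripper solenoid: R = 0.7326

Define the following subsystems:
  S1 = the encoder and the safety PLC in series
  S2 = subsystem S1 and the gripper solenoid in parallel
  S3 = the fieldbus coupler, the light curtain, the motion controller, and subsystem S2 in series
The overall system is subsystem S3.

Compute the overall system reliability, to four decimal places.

Series (encoder and safety PLC): 0.866000 × 0.921500 = 0.798019
Parallel ([0.798019] and gripper solenoid): 1 − (1 − 0.798019)(1 − 0.732600) = 0.945990
Series (fieldbus coupler, light curtain, motion controller, and [0.945990]): 0.796000 × 0.972200 × 0.732800 × 0.945990 = 0.5365

0.5365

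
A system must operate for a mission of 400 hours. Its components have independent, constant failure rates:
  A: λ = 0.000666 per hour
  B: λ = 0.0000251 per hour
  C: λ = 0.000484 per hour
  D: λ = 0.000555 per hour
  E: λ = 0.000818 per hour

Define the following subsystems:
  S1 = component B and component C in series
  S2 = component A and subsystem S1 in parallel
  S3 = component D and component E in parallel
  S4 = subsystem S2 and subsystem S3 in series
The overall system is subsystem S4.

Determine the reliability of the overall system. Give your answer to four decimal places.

R(A) = exp(−0.000666 × 400) = 0.766133
R(B) = exp(−0.0000251 × 400) = 0.990010
R(C) = exp(−0.000484 × 400) = 0.823987
R(D) = exp(−0.000555 × 400) = 0.800915
R(E) = exp(−0.000818 × 400) = 0.720940
Series (B and C): 0.990010 × 0.823987 = 0.815755
Parallel (A and [0.815755]): 1 − (1 − 0.766133)(1 − 0.815755) = 0.956911
Parallel (D and E): 1 − (1 − 0.800915)(1 − 0.720940) = 0.944443
Series ([0.956911] and [0.944443]): 0.956911 × 0.944443 = 0.9037

0.9037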